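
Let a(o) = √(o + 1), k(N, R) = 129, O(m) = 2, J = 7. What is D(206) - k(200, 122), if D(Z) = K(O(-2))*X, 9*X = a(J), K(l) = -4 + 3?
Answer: -129 - 2*√2/9 ≈ -129.31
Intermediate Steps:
K(l) = -1
a(o) = √(1 + o)
X = 2*√2/9 (X = √(1 + 7)/9 = √8/9 = (2*√2)/9 = 2*√2/9 ≈ 0.31427)
D(Z) = -2*√2/9
D(206) - k(200, 122) = -2*√2/9 - 1*129 = -2*√2/9 - 129 = -129 - 2*√2/9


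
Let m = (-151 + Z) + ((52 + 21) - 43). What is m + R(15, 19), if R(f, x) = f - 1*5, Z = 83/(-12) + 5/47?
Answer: -66445/564 ≈ -117.81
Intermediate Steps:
Z = -3841/564 (Z = 83*(-1/12) + 5*(1/47) = -83/12 + 5/47 = -3841/564 ≈ -6.8103)
R(f, x) = -5 + f (R(f, x) = f - 5 = -5 + f)
m = -72085/564 (m = (-151 - 3841/564) + ((52 + 21) - 43) = -89005/564 + (73 - 43) = -89005/564 + 30 = -72085/564 ≈ -127.81)
m + R(15, 19) = -72085/564 + (-5 + 15) = -72085/564 + 10 = -66445/564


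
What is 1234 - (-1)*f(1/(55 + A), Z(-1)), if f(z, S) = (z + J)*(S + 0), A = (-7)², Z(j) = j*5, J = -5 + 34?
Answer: 113251/104 ≈ 1089.0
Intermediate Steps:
J = 29
Z(j) = 5*j
A = 49
f(z, S) = S*(29 + z) (f(z, S) = (z + 29)*(S + 0) = (29 + z)*S = S*(29 + z))
1234 - (-1)*f(1/(55 + A), Z(-1)) = 1234 - (-1)*(5*(-1))*(29 + 1/(55 + 49)) = 1234 - (-1)*(-5*(29 + 1/104)) = 1234 - (-1)*(-5*3017/104) = 1234 - (-1)*(-15085)/104 = 1234 - 1*15085/104 = 1234 - 15085/104 = 113251/104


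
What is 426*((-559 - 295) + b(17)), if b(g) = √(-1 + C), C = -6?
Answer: -363804 + 426*I*√7 ≈ -3.638e+5 + 1127.1*I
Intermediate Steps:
b(g) = I*√7 (b(g) = √(-1 - 6) = √(-7) = I*√7)
426*((-559 - 295) + b(17)) = 426*((-559 - 295) + I*√7) = 426*(-854 + I*√7) = -363804 + 426*I*√7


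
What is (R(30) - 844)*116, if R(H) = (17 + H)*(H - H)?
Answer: -97904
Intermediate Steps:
R(H) = 0 (R(H) = (17 + H)*0 = 0)
(R(30) - 844)*116 = (0 - 844)*116 = -844*116 = -97904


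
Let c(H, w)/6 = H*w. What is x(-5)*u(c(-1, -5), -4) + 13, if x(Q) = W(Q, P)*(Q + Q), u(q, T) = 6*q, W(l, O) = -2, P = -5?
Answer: 3613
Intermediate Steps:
c(H, w) = 6*H*w (c(H, w) = 6*(H*w) = 6*H*w)
x(Q) = -4*Q (x(Q) = -2*(Q + Q) = -4*Q)
x(-5)*u(c(-1, -5), -4) + 13 = (-4*(-5))*(6*(6*(-1)*(-5))) + 13 = 20*(6*30) + 13 = 20*180 + 13 = 3600 + 13 = 3613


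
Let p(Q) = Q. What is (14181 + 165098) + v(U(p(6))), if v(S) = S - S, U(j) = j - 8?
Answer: 179279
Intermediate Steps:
U(j) = -8 + j
v(S) = 0
(14181 + 165098) + v(U(p(6))) = (14181 + 165098) + 0 = 179279 + 0 = 179279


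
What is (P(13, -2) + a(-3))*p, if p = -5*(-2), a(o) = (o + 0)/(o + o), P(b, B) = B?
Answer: -15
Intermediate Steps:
a(o) = ½ (a(o) = o/((2*o)) = o*(1/(2*o)) = ½)
p = 10
(P(13, -2) + a(-3))*p = (-2 + ½)*10 = -3/2*10 = -15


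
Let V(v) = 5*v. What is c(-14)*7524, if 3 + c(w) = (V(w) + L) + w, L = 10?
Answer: -579348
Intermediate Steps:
c(w) = 7 + 6*w (c(w) = -3 + ((5*w + 10) + w) = -3 + ((10 + 5*w) + w) = -3 + (10 + 6*w) = 7 + 6*w)
c(-14)*7524 = (7 + 6*(-14))*7524 = (7 - 84)*7524 = -77*7524 = -579348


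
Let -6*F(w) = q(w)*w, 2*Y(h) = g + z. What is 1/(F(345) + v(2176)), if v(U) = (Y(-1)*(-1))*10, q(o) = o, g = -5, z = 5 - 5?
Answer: -2/39625 ≈ -5.0473e-5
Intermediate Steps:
z = 0
Y(h) = -5/2 (Y(h) = (-5 + 0)/2 = (1/2)*(-5) = -5/2)
F(w) = -w**2/6 (F(w) = -w*w/6 = -w**2/6)
v(U) = 25 (v(U) = -5/2*(-1)*10 = (5/2)*10 = 25)
1/(F(345) + v(2176)) = 1/(-1/6*345**2 + 25) = 1/(-1/6*119025 + 25) = 1/(-39675/2 + 25) = 1/(-39625/2) = -2/39625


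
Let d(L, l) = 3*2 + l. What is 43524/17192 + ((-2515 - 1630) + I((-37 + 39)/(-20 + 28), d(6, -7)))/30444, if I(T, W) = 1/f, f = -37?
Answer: 483229000/201724481 ≈ 2.3955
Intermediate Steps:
d(L, l) = 6 + l
I(T, W) = -1/37 (I(T, W) = 1/(-37) = -1/37)
43524/17192 + ((-2515 - 1630) + I((-37 + 39)/(-20 + 28), d(6, -7)))/30444 = 43524/17192 + ((-2515 - 1630) - 1/37)/30444 = 43524*(1/17192) + (-4145 - 1/37)*(1/30444) = 10881/4298 - 153366/37*1/30444 = 10881/4298 - 25561/187738 = 483229000/201724481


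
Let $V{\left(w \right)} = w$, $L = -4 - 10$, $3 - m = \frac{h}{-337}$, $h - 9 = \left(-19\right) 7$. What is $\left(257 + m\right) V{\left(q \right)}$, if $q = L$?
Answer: $- \frac{1224944}{337} \approx -3634.8$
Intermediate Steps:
$h = -124$ ($h = 9 - 133 = -124$)
$m = \frac{887}{337}$ ($m = 3 - - \frac{124}{-337} = 3 - \left(-124\right) \left(- \frac{1}{337}\right) = 3 - \frac{124}{337} = \frac{887}{337} \approx 2.632$)
$L = -14$ ($L = -4 - 10 = -14$)
$q = -14$
$\left(257 + m\right) V{\left(q \right)} = \left(257 + \frac{887}{337}\right) \left(-14\right) = \frac{87496}{337} \left(-14\right) = - \frac{1224944}{337}$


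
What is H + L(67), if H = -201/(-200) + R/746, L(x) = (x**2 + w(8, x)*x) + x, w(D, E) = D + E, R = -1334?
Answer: 714684173/74600 ≈ 9580.2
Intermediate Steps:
L(x) = x + x**2 + x*(8 + x) (L(x) = (x**2 + (8 + x)*x) + x = (x**2 + x*(8 + x)) + x = x + x**2 + x*(8 + x))
H = -58427/74600 (H = -201/(-200) - 1334/746 = -201*(-1/200) - 1334*1/746 = 201/200 - 667/373 = -58427/74600 ≈ -0.78320)
H + L(67) = -58427/74600 + 67*(9 + 2*67) = -58427/74600 + 67*(9 + 134) = -58427/74600 + 67*143 = -58427/74600 + 9581 = 714684173/74600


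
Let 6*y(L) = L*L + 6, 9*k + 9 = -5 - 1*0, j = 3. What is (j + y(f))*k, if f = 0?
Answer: -56/9 ≈ -6.2222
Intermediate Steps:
k = -14/9 (k = -1 + (-5 - 1*0)/9 = -1 + (-5 + 0)/9 = -1 + (1/9)*(-5) = -1 - 5/9 = -14/9 ≈ -1.5556)
y(L) = 1 + L**2/6 (y(L) = (L*L + 6)/6 = (L**2 + 6)/6 = (6 + L**2)/6 = 1 + L**2/6)
(j + y(f))*k = (3 + (1 + (1/6)*0**2))*(-14/9) = (3 + (1 + (1/6)*0))*(-14/9) = (3 + (1 + 0))*(-14/9) = (3 + 1)*(-14/9) = 4*(-14/9) = -56/9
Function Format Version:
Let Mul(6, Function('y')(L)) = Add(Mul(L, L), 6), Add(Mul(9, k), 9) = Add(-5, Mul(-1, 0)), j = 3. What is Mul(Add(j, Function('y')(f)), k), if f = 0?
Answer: Rational(-56, 9) ≈ -6.2222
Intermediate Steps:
k = Rational(-14, 9) (k = Add(-1, Mul(Rational(1, 9), Add(-5, Mul(-1, 0)))) = Add(-1, Mul(Rational(1, 9), Add(-5, 0))) = Add(-1, Mul(Rational(1, 9), -5)) = Add(-1, Rational(-5, 9)) = Rational(-14, 9) ≈ -1.5556)
Function('y')(L) = Add(1, Mul(Rational(1, 6), Pow(L, 2))) (Function('y')(L) = Mul(Rational(1, 6), Add(Mul(L, L), 6)) = Mul(Rational(1, 6), Add(Pow(L, 2), 6)) = Mul(Rational(1, 6), Add(6, Pow(L, 2))) = Add(1, Mul(Rational(1, 6), Pow(L, 2))))
Mul(Add(j, Function('y')(f)), k) = Mul(Add(3, Add(1, Mul(Rational(1, 6), Pow(0, 2)))), Rational(-14, 9)) = Mul(Add(3, Add(1, Mul(Rational(1, 6), 0))), Rational(-14, 9)) = Mul(Add(3, Add(1, 0)), Rational(-14, 9)) = Mul(Add(3, 1), Rational(-14, 9)) = Mul(4, Rational(-14, 9)) = Rational(-56, 9)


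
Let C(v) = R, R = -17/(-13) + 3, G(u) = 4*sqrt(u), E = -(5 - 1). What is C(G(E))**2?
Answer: 3136/169 ≈ 18.556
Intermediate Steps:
E = -4 (E = -1*4 = -4)
R = 56/13 (R = -17*(-1/13) + 3 = 17/13 + 3 = 56/13 ≈ 4.3077)
C(v) = 56/13
C(G(E))**2 = (56/13)**2 = 3136/169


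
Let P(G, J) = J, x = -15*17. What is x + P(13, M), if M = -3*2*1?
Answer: -261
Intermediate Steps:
x = -255
M = -6 (M = -6*1 = -6)
x + P(13, M) = -255 - 6 = -261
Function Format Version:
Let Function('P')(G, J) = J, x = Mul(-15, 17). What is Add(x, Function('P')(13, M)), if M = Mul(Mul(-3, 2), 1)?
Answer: -261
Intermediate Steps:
x = -255
M = -6 (M = Mul(-6, 1) = -6)
Add(x, Function('P')(13, M)) = Add(-255, -6) = -261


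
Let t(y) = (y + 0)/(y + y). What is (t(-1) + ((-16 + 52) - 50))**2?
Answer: 729/4 ≈ 182.25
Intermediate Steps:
t(y) = 1/2 (t(y) = y/((2*y)) = y*(1/(2*y)) = 1/2)
(t(-1) + ((-16 + 52) - 50))**2 = (1/2 + ((-16 + 52) - 50))**2 = (1/2 + (36 - 50))**2 = (1/2 - 14)**2 = (-27/2)**2 = 729/4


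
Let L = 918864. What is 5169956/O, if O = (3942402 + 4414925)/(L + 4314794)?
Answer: 2459798325368/759757 ≈ 3.2376e+6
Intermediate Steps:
O = 8357327/5233658 (O = (3942402 + 4414925)/(918864 + 4314794) = 8357327/5233658 ≈ 1.5968)
5169956/O = 5169956/(8357327/5233658) = 5169956*(5233658/8357327) = 2459798325368/759757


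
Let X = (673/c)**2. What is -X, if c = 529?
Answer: -452929/279841 ≈ -1.6185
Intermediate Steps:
X = 452929/279841 (X = (673/529)**2 = 452929/279841 ≈ 1.6185)
-X = -1*452929/279841 = -452929/279841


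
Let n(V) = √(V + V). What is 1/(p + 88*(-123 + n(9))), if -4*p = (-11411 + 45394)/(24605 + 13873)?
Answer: -256413924516552/2772178890208872193 - 6253870588416*√2/2772178890208872193 ≈ -9.5686e-5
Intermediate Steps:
n(V) = √2*√V (n(V) = √(2*V) = √2*√V)
p = -33983/153912 (p = -(-11411 + 45394)/(4*(24605 + 13873)) = -33983/(4*38478) = -¼*33983/38478 = -33983/153912 ≈ -0.22079)
1/(p + 88*(-123 + n(9))) = 1/(-33983/153912 + 88*(-123 + √2*√9)) = 1/(-33983/153912 + 88*(-123 + √2*3)) = 1/(-33983/153912 + 88*(-123 + 3*√2)) = 1/(-33983/153912 + (-10824 + 264*√2)) = 1/(-1665977471/153912 + 264*√2)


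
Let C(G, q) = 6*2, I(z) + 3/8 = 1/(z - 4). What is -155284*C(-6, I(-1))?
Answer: -1863408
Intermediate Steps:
I(z) = -3/8 + 1/(-4 + z) (I(z) = -3/8 + 1/(z - 4) = -3/8 + 1/(-4 + z))
C(G, q) = 12
-155284*C(-6, I(-1)) = -155284*12 = -1863408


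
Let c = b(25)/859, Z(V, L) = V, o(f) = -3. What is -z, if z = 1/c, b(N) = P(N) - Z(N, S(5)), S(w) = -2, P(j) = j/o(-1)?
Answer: 2577/100 ≈ 25.770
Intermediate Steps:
P(j) = -j/3 (P(j) = j/(-3) = j*(-1/3) = -j/3)
b(N) = -4*N/3 (b(N) = -N/3 - N = -4*N/3)
c = -100/2577 (c = -4/3*25/859 = -100/3*1/859 = -100/2577 ≈ -0.038805)
z = -2577/100 (z = 1/(-100/2577) = -2577/100 ≈ -25.770)
-z = -1*(-2577/100) = 2577/100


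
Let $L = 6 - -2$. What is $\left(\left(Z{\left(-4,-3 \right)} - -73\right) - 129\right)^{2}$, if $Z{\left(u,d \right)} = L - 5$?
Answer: $2809$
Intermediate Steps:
$L = 8$ ($L = 6 + 2 = 8$)
$Z{\left(u,d \right)} = 3$ ($Z{\left(u,d \right)} = 8 - 5 = 3$)
$\left(\left(Z{\left(-4,-3 \right)} - -73\right) - 129\right)^{2} = \left(\left(3 - -73\right) - 129\right)^{2} = \left(\left(3 + 73\right) - 129\right)^{2} = \left(76 - 129\right)^{2} = \left(-53\right)^{2} = 2809$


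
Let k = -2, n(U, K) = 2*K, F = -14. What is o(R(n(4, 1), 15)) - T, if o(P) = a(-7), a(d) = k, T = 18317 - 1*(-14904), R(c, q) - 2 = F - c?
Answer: -33223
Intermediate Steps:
R(c, q) = -12 - c (R(c, q) = 2 + (-14 - c) = -12 - c)
T = 33221 (T = 18317 + 14904 = 33221)
a(d) = -2
o(P) = -2
o(R(n(4, 1), 15)) - T = -2 - 1*33221 = -2 - 33221 = -33223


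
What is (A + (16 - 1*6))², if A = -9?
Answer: 1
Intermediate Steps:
(A + (16 - 1*6))² = (-9 + (16 - 1*6))² = (-9 + (16 - 6))² = (-9 + 10)² = 1² = 1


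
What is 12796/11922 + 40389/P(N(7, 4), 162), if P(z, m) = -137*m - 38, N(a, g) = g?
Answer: -98518493/132524952 ≈ -0.74340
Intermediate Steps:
P(z, m) = -38 - 137*m
12796/11922 + 40389/P(N(7, 4), 162) = 12796/11922 + 40389/(-38 - 137*162) = 12796*(1/11922) + 40389/(-38 - 22194) = 6398/5961 + 40389/(-22232) = 6398/5961 + 40389*(-1/22232) = 6398/5961 - 40389/22232 = -98518493/132524952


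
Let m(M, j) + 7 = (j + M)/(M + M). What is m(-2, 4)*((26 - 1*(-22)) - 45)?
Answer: -45/2 ≈ -22.500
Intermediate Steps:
m(M, j) = -7 + (M + j)/(2*M) (m(M, j) = -7 + (j + M)/(M + M) = -7 + (M + j)/((2*M)) = -7 + (M + j)*(1/(2*M)) = -7 + (M + j)/(2*M))
m(-2, 4)*((26 - 1*(-22)) - 45) = ((½)*(4 - 13*(-2))/(-2))*((26 - 1*(-22)) - 45) = ((½)*(-½)*(4 + 26))*((26 + 22) - 45) = ((½)*(-½)*30)*(48 - 45) = -15/2*3 = -45/2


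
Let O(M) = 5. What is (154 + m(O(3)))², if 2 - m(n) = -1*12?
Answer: 28224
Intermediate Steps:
m(n) = 14 (m(n) = 2 - (-1)*12 = 2 - 1*(-12) = 2 + 12 = 14)
(154 + m(O(3)))² = (154 + 14)² = 168² = 28224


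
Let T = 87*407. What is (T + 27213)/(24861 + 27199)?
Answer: 31311/26030 ≈ 1.2029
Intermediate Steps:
T = 35409
(T + 27213)/(24861 + 27199) = (35409 + 27213)/(24861 + 27199) = 62622/52060 = 62622*(1/52060) = 31311/26030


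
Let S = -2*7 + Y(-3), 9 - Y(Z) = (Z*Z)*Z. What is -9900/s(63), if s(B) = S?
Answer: -450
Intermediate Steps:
Y(Z) = 9 - Z**3 (Y(Z) = 9 - Z*Z*Z = 9 - Z**2*Z = 9 - Z**3)
S = 22 (S = -2*7 + (9 - 1*(-3)**3) = -14 + (9 - 1*(-27)) = -14 + (9 + 27) = -14 + 36 = 22)
s(B) = 22
-9900/s(63) = -9900/22 = -9900*1/22 = -450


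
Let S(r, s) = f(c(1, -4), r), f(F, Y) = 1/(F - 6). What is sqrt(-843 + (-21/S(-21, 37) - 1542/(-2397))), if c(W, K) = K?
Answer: I*sqrt(403697147)/799 ≈ 25.147*I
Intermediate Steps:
f(F, Y) = 1/(-6 + F)
S(r, s) = -1/10 (S(r, s) = 1/(-6 - 4) = 1/(-10) = -1/10)
sqrt(-843 + (-21/S(-21, 37) - 1542/(-2397))) = sqrt(-843 + (-21/(-1/10) - 1542/(-2397))) = sqrt(-843 + (-21*(-10) - 1542*(-1/2397))) = sqrt(-843 + (210 + 514/799)) = sqrt(-843 + 168304/799) = sqrt(-505253/799) = I*sqrt(403697147)/799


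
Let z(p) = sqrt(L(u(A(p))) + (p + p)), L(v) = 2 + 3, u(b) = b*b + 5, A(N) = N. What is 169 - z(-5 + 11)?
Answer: 169 - sqrt(17) ≈ 164.88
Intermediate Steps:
u(b) = 5 + b**2 (u(b) = b**2 + 5 = 5 + b**2)
L(v) = 5
z(p) = sqrt(5 + 2*p) (z(p) = sqrt(5 + (p + p)) = sqrt(5 + 2*p))
169 - z(-5 + 11) = 169 - sqrt(5 + 2*(-5 + 11)) = 169 - sqrt(5 + 2*6) = 169 - sqrt(5 + 12) = 169 - sqrt(17)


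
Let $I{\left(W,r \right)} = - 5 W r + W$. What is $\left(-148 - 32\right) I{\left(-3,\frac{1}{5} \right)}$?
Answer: $0$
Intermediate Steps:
$I{\left(W,r \right)} = W - 5 W r$ ($I{\left(W,r \right)} = - 5 W r + W = W - 5 W r$)
$\left(-148 - 32\right) I{\left(-3,\frac{1}{5} \right)} = \left(-148 - 32\right) \left(- 3 \left(1 - \frac{5}{5}\right)\right) = - 180 \left(- 3 \left(1 - 1\right)\right) = - 180 \left(\left(-3\right) 0\right) = \left(-180\right) 0 = 0$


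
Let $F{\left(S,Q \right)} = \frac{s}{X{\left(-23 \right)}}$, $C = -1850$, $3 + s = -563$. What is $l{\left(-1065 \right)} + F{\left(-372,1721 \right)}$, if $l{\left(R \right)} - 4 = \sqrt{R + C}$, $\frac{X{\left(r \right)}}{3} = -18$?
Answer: $\frac{391}{27} + i \sqrt{2915} \approx 14.481 + 53.991 i$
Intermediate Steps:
$s = -566$ ($s = -3 - 563 = -566$)
$X{\left(r \right)} = -54$ ($X{\left(r \right)} = 3 \left(-18\right) = -54$)
$l{\left(R \right)} = 4 + \sqrt{-1850 + R}$ ($l{\left(R \right)} = 4 + \sqrt{R - 1850} = 4 + \sqrt{-1850 + R}$)
$F{\left(S,Q \right)} = \frac{283}{27}$ ($F{\left(S,Q \right)} = - \frac{566}{-54} = \left(-566\right) \left(- \frac{1}{54}\right) = \frac{283}{27}$)
$l{\left(-1065 \right)} + F{\left(-372,1721 \right)} = \left(4 + \sqrt{-1850 - 1065}\right) + \frac{283}{27} = \left(4 + \sqrt{-2915}\right) + \frac{283}{27} = \left(4 + i \sqrt{2915}\right) + \frac{283}{27} = \frac{391}{27} + i \sqrt{2915}$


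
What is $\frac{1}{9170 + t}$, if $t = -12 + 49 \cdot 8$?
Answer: $\frac{1}{9550} \approx 0.00010471$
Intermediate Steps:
$t = 380$ ($t = -12 + 392 = 380$)
$\frac{1}{9170 + t} = \frac{1}{9170 + 380} = \frac{1}{9550}$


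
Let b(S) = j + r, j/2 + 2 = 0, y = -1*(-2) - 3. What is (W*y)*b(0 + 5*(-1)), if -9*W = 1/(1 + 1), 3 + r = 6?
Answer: -1/18 ≈ -0.055556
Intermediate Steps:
r = 3 (r = -3 + 6 = 3)
y = -1 (y = 2 - 3 = -1)
j = -4 (j = -4 + 2*0 = -4 + 0 = -4)
W = -1/18 (W = -1/(9*(1 + 1)) = -⅑/2 = -⅑*½ = -1/18 ≈ -0.055556)
b(S) = -1 (b(S) = -4 + 3 = -1)
(W*y)*b(0 + 5*(-1)) = -1/18*(-1)*(-1) = (1/18)*(-1) = -1/18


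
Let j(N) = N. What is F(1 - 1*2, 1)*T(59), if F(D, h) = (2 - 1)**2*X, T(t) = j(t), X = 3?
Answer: 177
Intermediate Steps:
T(t) = t
F(D, h) = 3 (F(D, h) = (2 - 1)**2*3 = 1**2*3 = 1*3 = 3)
F(1 - 1*2, 1)*T(59) = 3*59 = 177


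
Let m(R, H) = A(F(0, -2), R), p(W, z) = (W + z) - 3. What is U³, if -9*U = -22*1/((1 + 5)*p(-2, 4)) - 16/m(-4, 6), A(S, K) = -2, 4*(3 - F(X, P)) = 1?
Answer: -42875/19683 ≈ -2.1783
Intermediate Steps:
p(W, z) = -3 + W + z
F(X, P) = 11/4 (F(X, P) = 3 - ¼*1 = 3 - ¼ = 11/4)
m(R, H) = -2
U = -35/27 (U = -(-22*1/((1 + 5)*(-3 - 2 + 4)) - 16/(-2))/9 = -(-22/(6*(-1)) - 16*(-½))/9 = -(-22/(-6) + 8)/9 = -(-22*(-⅙) + 8)/9 = -(11/3 + 8)/9 = -⅑*35/3 = -35/27 ≈ -1.2963)
U³ = (-35/27)³ = -42875/19683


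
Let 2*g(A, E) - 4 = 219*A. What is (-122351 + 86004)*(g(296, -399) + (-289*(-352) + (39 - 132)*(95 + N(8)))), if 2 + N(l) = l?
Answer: -4534251903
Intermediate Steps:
g(A, E) = 2 + 219*A/2 (g(A, E) = 2 + (219*A)/2 = 2 + 219*A/2)
N(l) = -2 + l
(-122351 + 86004)*(g(296, -399) + (-289*(-352) + (39 - 132)*(95 + N(8)))) = (-122351 + 86004)*((2 + (219/2)*296) + (-289*(-352) + (39 - 132)*(95 + (-2 + 8)))) = -36347*((2 + 32412) + (101728 - 93*(95 + 6))) = -36347*(32414 + (101728 - 93*101)) = -36347*(32414 + (101728 - 9393)) = -36347*(32414 + 92335) = -36347*124749 = -4534251903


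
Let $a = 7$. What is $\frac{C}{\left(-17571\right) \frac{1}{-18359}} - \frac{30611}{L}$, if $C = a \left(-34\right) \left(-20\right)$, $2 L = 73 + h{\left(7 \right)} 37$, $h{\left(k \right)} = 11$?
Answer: $\frac{2270606191}{468560} \approx 4845.9$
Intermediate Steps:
$L = 240$ ($L = \frac{73 + 11 \cdot 37}{2} = \frac{73 + 407}{2} = \frac{1}{2} \cdot 480 = 240$)
$C = 4760$ ($C = 7 \left(-34\right) \left(-20\right) = \left(-238\right) \left(-20\right) = 4760$)
$\frac{C}{\left(-17571\right) \frac{1}{-18359}} - \frac{30611}{L} = \frac{4760}{\left(-17571\right) \frac{1}{-18359}} - \frac{30611}{240} = \frac{4760}{\left(-17571\right) \left(- \frac{1}{18359}\right)} - \frac{30611}{240} = \frac{4760}{\frac{17571}{18359}} - \frac{30611}{240} = 4760 \cdot \frac{18359}{17571} - \frac{30611}{240} = \frac{87388840}{17571} - \frac{30611}{240} = \frac{2270606191}{468560}$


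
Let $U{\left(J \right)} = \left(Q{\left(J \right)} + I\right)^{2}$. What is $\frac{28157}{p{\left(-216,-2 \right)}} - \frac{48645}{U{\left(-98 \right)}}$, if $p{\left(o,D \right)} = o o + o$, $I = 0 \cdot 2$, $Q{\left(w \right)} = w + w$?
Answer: $- \frac{147174311}{223004880} \approx -0.65996$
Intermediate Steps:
$Q{\left(w \right)} = 2 w$
$I = 0$
$p{\left(o,D \right)} = o + o^{2}$ ($p{\left(o,D \right)} = o^{2} + o = o + o^{2}$)
$U{\left(J \right)} = 4 J^{2}$ ($U{\left(J \right)} = \left(2 J + 0\right)^{2} = \left(2 J\right)^{2} = 4 J^{2}$)
$\frac{28157}{p{\left(-216,-2 \right)}} - \frac{48645}{U{\left(-98 \right)}} = \frac{28157}{\left(-216\right) \left(1 - 216\right)} - \frac{48645}{4 \left(-98\right)^{2}} = \frac{28157}{\left(-216\right) \left(-215\right)} - \frac{48645}{4 \cdot 9604} = \frac{28157}{46440} - \frac{48645}{38416} = - \frac{147174311}{223004880}$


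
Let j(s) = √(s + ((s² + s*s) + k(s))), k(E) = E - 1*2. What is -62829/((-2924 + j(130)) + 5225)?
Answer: -144569529/5260543 + 62829*√34058/5260543 ≈ -25.278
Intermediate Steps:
k(E) = -2 + E (k(E) = E - 2 = -2 + E)
j(s) = √(-2 + 2*s + 2*s²) (j(s) = √(s + ((s² + s*s) + (-2 + s))) = √(s + ((s² + s²) + (-2 + s))) = √(s + (2*s² + (-2 + s))) = √(s + (-2 + s + 2*s²)) = √(-2 + 2*s + 2*s²))
-62829/((-2924 + j(130)) + 5225) = -62829/((-2924 + √(-2 + 2*130 + 2*130²)) + 5225) = -62829/((-2924 + √(-2 + 260 + 2*16900)) + 5225) = -62829/((-2924 + √(-2 + 260 + 33800)) + 5225) = -62829/((-2924 + √34058) + 5225) = -62829/(2301 + √34058)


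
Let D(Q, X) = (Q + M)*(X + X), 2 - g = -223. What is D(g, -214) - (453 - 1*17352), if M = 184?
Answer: -158153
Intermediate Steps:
g = 225 (g = 2 - 1*(-223) = 2 + 223 = 225)
D(Q, X) = 2*X*(184 + Q) (D(Q, X) = (Q + 184)*(X + X) = (184 + Q)*(2*X) = 2*X*(184 + Q))
D(g, -214) - (453 - 1*17352) = 2*(-214)*(184 + 225) - (453 - 1*17352) = 2*(-214)*409 - (453 - 17352) = -175052 - 1*(-16899) = -175052 + 16899 = -158153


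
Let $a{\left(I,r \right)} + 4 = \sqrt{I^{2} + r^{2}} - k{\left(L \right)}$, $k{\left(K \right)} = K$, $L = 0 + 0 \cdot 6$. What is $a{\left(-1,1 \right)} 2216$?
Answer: $-8864 + 2216 \sqrt{2} \approx -5730.1$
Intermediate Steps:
$L = 0$ ($L = 0 + 0 = 0$)
$a{\left(I,r \right)} = -4 + \sqrt{I^{2} + r^{2}}$ ($a{\left(I,r \right)} = -4 + \left(\sqrt{I^{2} + r^{2}} - 0\right) = -4 + \left(\sqrt{I^{2} + r^{2}} + 0\right) = -4 + \sqrt{I^{2} + r^{2}}$)
$a{\left(-1,1 \right)} 2216 = \left(-4 + \sqrt{\left(-1\right)^{2} + 1^{2}}\right) 2216 = \left(-4 + \sqrt{1 + 1}\right) 2216 = \left(-4 + \sqrt{2}\right) 2216 = -8864 + 2216 \sqrt{2}$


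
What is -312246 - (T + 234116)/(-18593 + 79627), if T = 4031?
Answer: -19057860511/61034 ≈ -3.1225e+5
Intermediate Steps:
-312246 - (T + 234116)/(-18593 + 79627) = -312246 - (4031 + 234116)/(-18593 + 79627) = -312246 - 238147/61034 = -19057860511/61034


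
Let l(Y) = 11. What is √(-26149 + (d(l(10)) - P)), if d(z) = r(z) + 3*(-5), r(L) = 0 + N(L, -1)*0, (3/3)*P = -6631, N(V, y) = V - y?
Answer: I*√19533 ≈ 139.76*I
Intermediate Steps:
P = -6631
r(L) = 0 (r(L) = 0 + (L - 1*(-1))*0 = 0 + (L + 1)*0 = 0 + (1 + L)*0 = 0 + 0 = 0)
d(z) = -15 (d(z) = 0 + 3*(-5) = 0 - 15 = -15)
√(-26149 + (d(l(10)) - P)) = √(-26149 + (-15 - 1*(-6631))) = √(-26149 + (-15 + 6631)) = √(-26149 + 6616) = √(-19533) = I*√19533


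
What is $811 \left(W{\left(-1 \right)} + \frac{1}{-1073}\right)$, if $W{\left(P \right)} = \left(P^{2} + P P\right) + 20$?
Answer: $\frac{19143655}{1073} \approx 17841.0$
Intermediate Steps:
$W{\left(P \right)} = 20 + 2 P^{2}$ ($W{\left(P \right)} = \left(P^{2} + P^{2}\right) + 20 = 2 P^{2} + 20 = 20 + 2 P^{2}$)
$811 \left(W{\left(-1 \right)} + \frac{1}{-1073}\right) = 811 \left(\left(20 + 2 \left(-1\right)^{2}\right) + \frac{1}{-1073}\right) = 811 \left(\left(20 + 2 \cdot 1\right) - \frac{1}{1073}\right) = 811 \left(\left(20 + 2\right) - \frac{1}{1073}\right) = 811 \left(22 - \frac{1}{1073}\right) = 811 \cdot \frac{23605}{1073} = \frac{19143655}{1073}$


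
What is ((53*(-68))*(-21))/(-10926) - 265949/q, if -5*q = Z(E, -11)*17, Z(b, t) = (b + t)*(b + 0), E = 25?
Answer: 469282469/2166990 ≈ 216.56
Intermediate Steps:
Z(b, t) = b*(b + t) (Z(b, t) = (b + t)*b = b*(b + t))
q = -1190 (q = -25*(25 - 11)*17/5 = -25*14*17/5 = -70*17 = -1/5*5950 = -1190)
((53*(-68))*(-21))/(-10926) - 265949/q = ((53*(-68))*(-21))/(-10926) - 265949/(-1190) = -3604*(-21)*(-1/10926) - 265949*(-1/1190) = 75684*(-1/10926) + 265949/1190 = -12614/1821 + 265949/1190 = 469282469/2166990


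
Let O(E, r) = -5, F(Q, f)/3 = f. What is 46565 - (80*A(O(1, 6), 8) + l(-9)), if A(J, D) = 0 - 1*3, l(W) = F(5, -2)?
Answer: 46811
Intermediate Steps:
F(Q, f) = 3*f
l(W) = -6 (l(W) = 3*(-2) = -6)
A(J, D) = -3 (A(J, D) = 0 - 3 = -3)
46565 - (80*A(O(1, 6), 8) + l(-9)) = 46565 - (80*(-3) - 6) = 46565 - (-240 - 6) = 46565 - 1*(-246) = 46565 + 246 = 46811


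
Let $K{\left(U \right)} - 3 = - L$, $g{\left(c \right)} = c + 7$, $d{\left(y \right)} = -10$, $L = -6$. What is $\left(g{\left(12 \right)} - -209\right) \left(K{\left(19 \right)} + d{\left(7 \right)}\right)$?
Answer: $-228$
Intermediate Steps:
$g{\left(c \right)} = 7 + c$
$K{\left(U \right)} = 9$ ($K{\left(U \right)} = 3 - -6 = 3 + 6 = 9$)
$\left(g{\left(12 \right)} - -209\right) \left(K{\left(19 \right)} + d{\left(7 \right)}\right) = \left(\left(7 + 12\right) - -209\right) \left(9 - 10\right) = \left(19 + 209\right) \left(-1\right) = 228 \left(-1\right) = -228$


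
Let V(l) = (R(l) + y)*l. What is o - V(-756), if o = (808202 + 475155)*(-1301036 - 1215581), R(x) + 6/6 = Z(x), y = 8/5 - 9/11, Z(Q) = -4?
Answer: -177634492555187/55 ≈ -3.2297e+12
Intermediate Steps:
y = 43/55 (y = 8*(⅕) - 9*1/11 = 8/5 - 9/11 = 43/55 ≈ 0.78182)
R(x) = -5 (R(x) = -1 - 4 = -5)
V(l) = -232*l/55 (V(l) = (-5 + 43/55)*l = -232*l/55)
o = -3229718043269 (o = 1283357*(-2516617) = -3229718043269)
o - V(-756) = -3229718043269 - (-232)*(-756)/55 = -3229718043269 - 1*175392/55 = -3229718043269 - 175392/55 = -177634492555187/55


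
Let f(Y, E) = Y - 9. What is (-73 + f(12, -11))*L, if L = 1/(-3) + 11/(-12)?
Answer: 175/2 ≈ 87.500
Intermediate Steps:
f(Y, E) = -9 + Y
L = -5/4 (L = 1*(-⅓) + 11*(-1/12) = -⅓ - 11/12 = -5/4 ≈ -1.2500)
(-73 + f(12, -11))*L = (-73 + (-9 + 12))*(-5/4) = (-73 + 3)*(-5/4) = -70*(-5/4) = 175/2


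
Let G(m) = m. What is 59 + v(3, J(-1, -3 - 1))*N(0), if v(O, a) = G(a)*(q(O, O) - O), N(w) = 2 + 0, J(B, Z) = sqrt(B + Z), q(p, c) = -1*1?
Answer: 59 - 8*I*sqrt(5) ≈ 59.0 - 17.889*I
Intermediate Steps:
q(p, c) = -1
N(w) = 2
v(O, a) = a*(-1 - O)
59 + v(3, J(-1, -3 - 1))*N(0) = 59 - sqrt(-1 + (-3 - 1))*(1 + 3)*2 = 59 - 1*sqrt(-1 - 4)*4*2 = 59 - 1*sqrt(-5)*4*2 = 59 - 1*I*sqrt(5)*4*2 = 59 - 4*I*sqrt(5)*2 = 59 - 8*I*sqrt(5)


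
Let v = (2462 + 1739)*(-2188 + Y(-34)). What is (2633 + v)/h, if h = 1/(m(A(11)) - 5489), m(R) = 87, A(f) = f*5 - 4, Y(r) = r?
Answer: 50411404578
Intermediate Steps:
v = -9334622 (v = (2462 + 1739)*(-2188 - 34) = 4201*(-2222) = -9334622)
A(f) = -4 + 5*f (A(f) = 5*f - 4 = -4 + 5*f)
h = -1/5402 (h = 1/(87 - 5489) = 1/(-5402) = -1/5402 ≈ -0.00018512)
(2633 + v)/h = (2633 - 9334622)/(-1/5402) = -9331989*(-5402) = 50411404578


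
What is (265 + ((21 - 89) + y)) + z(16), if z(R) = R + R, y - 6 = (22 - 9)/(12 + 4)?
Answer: 3773/16 ≈ 235.81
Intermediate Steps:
y = 109/16 (y = 6 + (22 - 9)/(12 + 4) = 6 + 13/16 = 109/16 ≈ 6.8125)
z(R) = 2*R
(265 + ((21 - 89) + y)) + z(16) = (265 + ((21 - 89) + 109/16)) + 2*16 = (265 + (-68 + 109/16)) + 32 = (265 - 979/16) + 32 = 3261/16 + 32 = 3773/16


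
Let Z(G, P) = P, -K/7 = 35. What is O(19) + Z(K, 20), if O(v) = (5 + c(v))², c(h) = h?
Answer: 596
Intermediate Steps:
K = -245 (K = -7*35 = -245)
O(v) = (5 + v)²
O(19) + Z(K, 20) = (5 + 19)² + 20 = 24² + 20 = 576 + 20 = 596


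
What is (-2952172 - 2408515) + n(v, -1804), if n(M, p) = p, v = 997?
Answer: -5362491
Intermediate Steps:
(-2952172 - 2408515) + n(v, -1804) = (-2952172 - 2408515) - 1804 = -5360687 - 1804 = -5362491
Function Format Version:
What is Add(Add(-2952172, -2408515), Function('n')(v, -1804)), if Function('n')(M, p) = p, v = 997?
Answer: -5362491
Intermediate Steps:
Add(Add(-2952172, -2408515), Function('n')(v, -1804)) = Add(Add(-2952172, -2408515), -1804) = Add(-5360687, -1804) = -5362491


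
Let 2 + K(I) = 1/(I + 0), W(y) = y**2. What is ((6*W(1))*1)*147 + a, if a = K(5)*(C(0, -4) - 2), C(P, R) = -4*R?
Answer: 4284/5 ≈ 856.80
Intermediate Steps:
K(I) = -2 + 1/I (K(I) = -2 + 1/(I + 0) = -2 + 1/I)
a = -126/5 (a = (-2 + 1/5)*(-4*(-4) - 2) = (-2 + 1/5)*(16 - 2) = -9/5*14 = -126/5 ≈ -25.200)
((6*W(1))*1)*147 + a = ((6*1**2)*1)*147 - 126/5 = ((6*1)*1)*147 - 126/5 = (6*1)*147 - 126/5 = 6*147 - 126/5 = 882 - 126/5 = 4284/5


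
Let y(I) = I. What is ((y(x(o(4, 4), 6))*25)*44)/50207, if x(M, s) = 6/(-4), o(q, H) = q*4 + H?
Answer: -1650/50207 ≈ -0.032864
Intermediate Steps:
o(q, H) = H + 4*q (o(q, H) = 4*q + H = H + 4*q)
x(M, s) = -3/2 (x(M, s) = 6*(-¼) = -3/2)
((y(x(o(4, 4), 6))*25)*44)/50207 = (-3/2*25*44)/50207 = -75/2*44*(1/50207) = -1650*1/50207 = -1650/50207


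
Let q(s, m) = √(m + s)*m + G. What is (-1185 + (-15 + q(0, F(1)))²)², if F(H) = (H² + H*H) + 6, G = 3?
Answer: 574753 + 406272*√2 ≈ 1.1493e+6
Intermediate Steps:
F(H) = 6 + 2*H² (F(H) = (H² + H²) + 6 = 2*H² + 6 = 6 + 2*H²)
q(s, m) = 3 + m*√(m + s) (q(s, m) = √(m + s)*m + 3 = m*√(m + s) + 3 = 3 + m*√(m + s))
(-1185 + (-15 + q(0, F(1)))²)² = (-1185 + (-15 + (3 + (6 + 2*1²)*√((6 + 2*1²) + 0)))²)² = (-1185 + (-15 + (3 + (6 + 2*1)*√((6 + 2*1) + 0)))²)² = (-1185 + (-15 + (3 + (6 + 2)*√((6 + 2) + 0)))²)² = (-1185 + (-15 + (3 + 8*√(8 + 0)))²)² = (-1185 + (-15 + (3 + 8*√8))²)² = (-1185 + (-15 + (3 + 8*(2*√2)))²)² = (-1185 + (-15 + (3 + 16*√2))²)² = (-1185 + (-12 + 16*√2)²)²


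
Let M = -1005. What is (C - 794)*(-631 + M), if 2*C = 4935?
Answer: -2737846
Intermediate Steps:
C = 4935/2 (C = (½)*4935 = 4935/2 ≈ 2467.5)
(C - 794)*(-631 + M) = (4935/2 - 794)*(-631 - 1005) = (3347/2)*(-1636) = -2737846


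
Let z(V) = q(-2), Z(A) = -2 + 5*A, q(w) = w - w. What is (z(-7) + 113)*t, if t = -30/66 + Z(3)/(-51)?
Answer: -44974/561 ≈ -80.168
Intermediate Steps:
q(w) = 0
z(V) = 0
t = -398/561 (t = -30/66 + (-2 + 5*3)/(-51) = -30*1/66 + (-2 + 15)*(-1/51) = -5/11 + 13*(-1/51) = -5/11 - 13/51 = -398/561 ≈ -0.70945)
(z(-7) + 113)*t = (0 + 113)*(-398/561) = 113*(-398/561) = -44974/561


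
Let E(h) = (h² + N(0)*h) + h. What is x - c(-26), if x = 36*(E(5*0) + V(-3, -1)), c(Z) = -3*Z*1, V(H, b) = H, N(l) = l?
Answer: -186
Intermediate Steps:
c(Z) = -3*Z
E(h) = h + h² (E(h) = (h² + 0*h) + h = (h² + 0) + h = h² + h = h + h²)
x = -108 (x = 36*((5*0)*(1 + 5*0) - 3) = 36*(0*(1 + 0) - 3) = 36*(0*1 - 3) = 36*(0 - 3) = 36*(-3) = -108)
x - c(-26) = -108 - (-3)*(-26) = -108 - 1*78 = -108 - 78 = -186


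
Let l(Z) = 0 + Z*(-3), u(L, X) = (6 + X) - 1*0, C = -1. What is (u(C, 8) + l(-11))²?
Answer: 2209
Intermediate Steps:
u(L, X) = 6 + X (u(L, X) = (6 + X) + 0 = 6 + X)
l(Z) = -3*Z (l(Z) = 0 - 3*Z = -3*Z)
(u(C, 8) + l(-11))² = ((6 + 8) - 3*(-11))² = (14 + 33)² = 47² = 2209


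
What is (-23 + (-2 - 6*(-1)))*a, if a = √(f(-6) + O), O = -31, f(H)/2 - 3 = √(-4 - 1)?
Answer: -19*√(-25 + 2*I*√5) ≈ -8.4635 - 95.376*I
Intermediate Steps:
f(H) = 6 + 2*I*√5 (f(H) = 6 + 2*√(-4 - 1) = 6 + 2*√(-5) = 6 + 2*(I*√5) = 6 + 2*I*√5)
a = √(-25 + 2*I*√5) (a = √((6 + 2*I*√5) - 31) = √(-25 + 2*I*√5) ≈ 0.44545 + 5.0198*I)
(-23 + (-2 - 6*(-1)))*a = (-23 + (-2 - 6*(-1)))*√(-25 + 2*I*√5) = (-23 + (-2 + 6))*√(-25 + 2*I*√5) = (-23 + 4)*√(-25 + 2*I*√5) = -19*√(-25 + 2*I*√5)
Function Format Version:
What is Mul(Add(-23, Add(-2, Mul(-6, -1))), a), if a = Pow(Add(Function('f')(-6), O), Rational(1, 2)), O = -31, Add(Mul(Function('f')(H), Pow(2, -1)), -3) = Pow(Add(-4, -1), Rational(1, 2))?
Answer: Mul(-19, Pow(Add(-25, Mul(2, I, Pow(5, Rational(1, 2)))), Rational(1, 2))) ≈ Add(-8.4635, Mul(-95.376, I))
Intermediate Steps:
Function('f')(H) = Add(6, Mul(2, I, Pow(5, Rational(1, 2)))) (Function('f')(H) = Add(6, Mul(2, Pow(Add(-4, -1), Rational(1, 2)))) = Add(6, Mul(2, Pow(-5, Rational(1, 2)))) = Add(6, Mul(2, Mul(I, Pow(5, Rational(1, 2))))) = Add(6, Mul(2, I, Pow(5, Rational(1, 2)))))
a = Pow(Add(-25, Mul(2, I, Pow(5, Rational(1, 2)))), Rational(1, 2)) (a = Pow(Add(Add(6, Mul(2, I, Pow(5, Rational(1, 2)))), -31), Rational(1, 2)) = Pow(Add(-25, Mul(2, I, Pow(5, Rational(1, 2)))), Rational(1, 2)) ≈ Add(0.44545, Mul(5.0198, I)))
Mul(Add(-23, Add(-2, Mul(-6, -1))), a) = Mul(Add(-23, Add(-2, Mul(-6, -1))), Pow(Add(-25, Mul(2, I, Pow(5, Rational(1, 2)))), Rational(1, 2))) = Mul(Add(-23, Add(-2, 6)), Pow(Add(-25, Mul(2, I, Pow(5, Rational(1, 2)))), Rational(1, 2))) = Mul(Add(-23, 4), Pow(Add(-25, Mul(2, I, Pow(5, Rational(1, 2)))), Rational(1, 2))) = Mul(-19, Pow(Add(-25, Mul(2, I, Pow(5, Rational(1, 2)))), Rational(1, 2)))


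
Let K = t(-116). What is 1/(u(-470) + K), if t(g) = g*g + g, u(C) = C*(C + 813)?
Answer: -1/147870 ≈ -6.7627e-6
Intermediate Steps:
u(C) = C*(813 + C)
t(g) = g + g**2 (t(g) = g**2 + g = g + g**2)
K = 13340 (K = -116*(1 - 116) = -116*(-115) = 13340)
1/(u(-470) + K) = 1/(-470*(813 - 470) + 13340) = 1/(-470*343 + 13340) = 1/(-161210 + 13340) = 1/(-147870) = -1/147870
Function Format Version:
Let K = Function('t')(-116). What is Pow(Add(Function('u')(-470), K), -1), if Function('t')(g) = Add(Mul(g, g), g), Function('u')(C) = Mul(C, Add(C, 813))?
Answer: Rational(-1, 147870) ≈ -6.7627e-6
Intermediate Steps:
Function('u')(C) = Mul(C, Add(813, C))
Function('t')(g) = Add(g, Pow(g, 2)) (Function('t')(g) = Add(Pow(g, 2), g) = Add(g, Pow(g, 2)))
K = 13340 (K = Mul(-116, Add(1, -116)) = Mul(-116, -115) = 13340)
Pow(Add(Function('u')(-470), K), -1) = Pow(Add(Mul(-470, Add(813, -470)), 13340), -1) = Pow(Add(Mul(-470, 343), 13340), -1) = Pow(Add(-161210, 13340), -1) = Pow(-147870, -1) = Rational(-1, 147870)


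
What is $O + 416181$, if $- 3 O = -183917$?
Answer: $\frac{1432460}{3} \approx 4.7749 \cdot 10^{5}$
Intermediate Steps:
$O = \frac{183917}{3}$ ($O = \left(- \frac{1}{3}\right) \left(-183917\right) = \frac{183917}{3} \approx 61306.0$)
$O + 416181 = \frac{183917}{3} + 416181 = \frac{1432460}{3}$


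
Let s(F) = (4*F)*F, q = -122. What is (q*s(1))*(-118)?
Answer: 57584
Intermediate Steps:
s(F) = 4*F²
(q*s(1))*(-118) = -488*1²*(-118) = -488*(-118) = 57584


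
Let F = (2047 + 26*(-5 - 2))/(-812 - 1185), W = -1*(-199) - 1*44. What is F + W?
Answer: 307670/1997 ≈ 154.07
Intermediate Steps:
W = 155 (W = 199 - 44 = 155)
F = -1865/1997 (F = (2047 + 26*(-7))/(-1997) = (2047 - 182)*(-1/1997) = 1865*(-1/1997) = -1865/1997 ≈ -0.93390)
F + W = -1865/1997 + 155 = 307670/1997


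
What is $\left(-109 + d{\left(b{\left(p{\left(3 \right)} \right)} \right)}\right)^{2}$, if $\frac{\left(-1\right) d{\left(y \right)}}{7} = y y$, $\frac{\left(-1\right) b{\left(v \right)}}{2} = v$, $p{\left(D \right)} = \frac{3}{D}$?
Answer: $18769$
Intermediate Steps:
$b{\left(v \right)} = - 2 v$
$d{\left(y \right)} = - 7 y^{2}$ ($d{\left(y \right)} = - 7 y y = - 7 y^{2}$)
$\left(-109 + d{\left(b{\left(p{\left(3 \right)} \right)} \right)}\right)^{2} = \left(-109 - 7 \left(- 2 \cdot \frac{3}{3}\right)^{2}\right)^{2} = \left(-109 - 7 \left(- 2 \cdot 3 \cdot \frac{1}{3}\right)^{2}\right)^{2} = \left(-109 - 7 \left(\left(-2\right) 1\right)^{2}\right)^{2} = \left(-109 - 7 \left(-2\right)^{2}\right)^{2} = \left(-109 - 28\right)^{2} = \left(-137\right)^{2} = 18769$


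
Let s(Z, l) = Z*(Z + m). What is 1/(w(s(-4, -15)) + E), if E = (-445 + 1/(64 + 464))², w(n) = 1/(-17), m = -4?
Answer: 4739328/938497159793 ≈ 5.0499e-6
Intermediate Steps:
s(Z, l) = Z*(-4 + Z) (s(Z, l) = Z*(Z - 4) = Z*(-4 + Z))
w(n) = -1/17
E = 55205731681/278784 (E = (-445 + 1/528)² = (-234959/528)² = 55205731681/278784 ≈ 1.9802e+5)
1/(w(s(-4, -15)) + E) = 1/(-1/17 + 55205731681/278784) = 1/(938497159793/4739328) = 4739328/938497159793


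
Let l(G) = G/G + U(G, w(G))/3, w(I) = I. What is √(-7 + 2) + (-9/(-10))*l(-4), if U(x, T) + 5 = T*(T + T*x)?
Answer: -15 + I*√5 ≈ -15.0 + 2.2361*I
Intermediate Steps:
U(x, T) = -5 + T*(T + T*x)
l(G) = -⅔ + G²/3 + G³/3 (l(G) = G/G + (-5 + G² + G*G²)/3 = 1 + (-5 + G² + G³)*(⅓) = 1 + (-5/3 + G²/3 + G³/3) = -⅔ + G²/3 + G³/3)
√(-7 + 2) + (-9/(-10))*l(-4) = √(-7 + 2) + (-9/(-10))*(-⅔ + (⅓)*(-4)² + (⅓)*(-4)³) = √(-5) + (-9*(-⅒))*(-⅔ + (⅓)*16 + (⅓)*(-64)) = I*√5 + 9*(-⅔ + 16/3 - 64/3)/10 = I*√5 + (9/10)*(-50/3) = I*√5 - 15 = -15 + I*√5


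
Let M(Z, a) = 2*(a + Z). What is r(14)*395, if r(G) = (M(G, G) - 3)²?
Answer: 1109555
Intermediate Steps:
M(Z, a) = 2*Z + 2*a (M(Z, a) = 2*(Z + a) = 2*Z + 2*a)
r(G) = (-3 + 4*G)² (r(G) = ((2*G + 2*G) - 3)² = (4*G - 3)² = (-3 + 4*G)²)
r(14)*395 = (-3 + 4*14)²*395 = (-3 + 56)²*395 = 53²*395 = 2809*395 = 1109555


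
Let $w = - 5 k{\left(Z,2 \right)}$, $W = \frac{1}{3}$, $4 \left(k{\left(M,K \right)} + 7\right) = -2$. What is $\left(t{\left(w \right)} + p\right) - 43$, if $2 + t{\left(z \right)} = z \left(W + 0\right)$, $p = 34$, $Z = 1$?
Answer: $\frac{3}{2} \approx 1.5$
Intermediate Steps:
$k{\left(M,K \right)} = - \frac{15}{2}$ ($k{\left(M,K \right)} = -7 + \frac{1}{4} \left(-2\right) = -7 - \frac{1}{2} = - \frac{15}{2}$)
$W = \frac{1}{3} \approx 0.33333$
$w = \frac{75}{2}$ ($w = \left(-5\right) \left(- \frac{15}{2}\right) = \frac{75}{2} \approx 37.5$)
$t{\left(z \right)} = -2 + \frac{z}{3}$ ($t{\left(z \right)} = -2 + z \left(\frac{1}{3} + 0\right) = -2 + z \frac{1}{3} = -2 + \frac{z}{3}$)
$\left(t{\left(w \right)} + p\right) - 43 = \left(\left(-2 + \frac{1}{3} \cdot \frac{75}{2}\right) + 34\right) - 43 = \left(\left(-2 + \frac{25}{2}\right) + 34\right) - 43 = \left(\frac{21}{2} + 34\right) - 43 = \frac{89}{2} - 43 = \frac{3}{2}$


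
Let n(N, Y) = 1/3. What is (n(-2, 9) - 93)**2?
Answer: 77284/9 ≈ 8587.1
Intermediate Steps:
n(N, Y) = 1/3
(n(-2, 9) - 93)**2 = (1/3 - 93)**2 = (-278/3)**2 = 77284/9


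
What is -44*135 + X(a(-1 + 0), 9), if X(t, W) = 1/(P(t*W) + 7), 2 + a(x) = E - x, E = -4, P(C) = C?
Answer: -225721/38 ≈ -5940.0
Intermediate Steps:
a(x) = -6 - x (a(x) = -2 + (-4 - x) = -6 - x)
X(t, W) = 1/(7 + W*t) (X(t, W) = 1/(t*W + 7) = 1/(W*t + 7) = 1/(7 + W*t))
-44*135 + X(a(-1 + 0), 9) = -44*135 + 1/(7 + 9*(-6 - (-1 + 0))) = -5940 + 1/(7 + 9*(-6 - 1*(-1))) = -5940 + 1/(7 + 9*(-6 + 1)) = -5940 + 1/(7 + 9*(-5)) = -5940 + 1/(7 - 45) = -5940 + 1/(-38) = -5940 - 1/38 = -225721/38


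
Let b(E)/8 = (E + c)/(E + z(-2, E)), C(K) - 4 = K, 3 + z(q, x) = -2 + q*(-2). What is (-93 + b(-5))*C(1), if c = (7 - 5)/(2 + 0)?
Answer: -1315/3 ≈ -438.33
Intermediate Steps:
z(q, x) = -5 - 2*q (z(q, x) = -3 + (-2 + q*(-2)) = -3 + (-2 - 2*q) = -5 - 2*q)
C(K) = 4 + K
c = 1 (c = 2/2 = 2*(½) = 1)
b(E) = 8*(1 + E)/(-1 + E) (b(E) = 8*((E + 1)/(E + (-5 - 2*(-2)))) = 8*((1 + E)/(E + (-5 + 4))) = 8*((1 + E)/(E - 1)) = 8*((1 + E)/(-1 + E)) = 8*(1 + E)/(-1 + E))
(-93 + b(-5))*C(1) = (-93 + 8*(1 - 5)/(-1 - 5))*(4 + 1) = (-93 + 8*(-4)/(-6))*5 = (-93 + 8*(-⅙)*(-4))*5 = (-93 + 16/3)*5 = -263/3*5 = -1315/3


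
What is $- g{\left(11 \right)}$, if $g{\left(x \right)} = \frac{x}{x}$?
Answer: $-1$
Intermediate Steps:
$g{\left(x \right)} = 1$
$- g{\left(11 \right)} = \left(-1\right) 1 = -1$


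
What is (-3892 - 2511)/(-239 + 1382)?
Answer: -6403/1143 ≈ -5.6019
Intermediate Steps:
(-3892 - 2511)/(-239 + 1382) = -6403/1143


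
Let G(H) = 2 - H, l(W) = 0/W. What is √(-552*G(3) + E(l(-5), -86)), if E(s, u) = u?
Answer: √466 ≈ 21.587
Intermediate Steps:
l(W) = 0
√(-552*G(3) + E(l(-5), -86)) = √(-552*(2 - 1*3) - 86) = √(-552*(2 - 3) - 86) = √(-552*(-1) - 86) = √(552 - 86) = √466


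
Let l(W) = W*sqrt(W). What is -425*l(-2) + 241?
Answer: 241 + 850*I*sqrt(2) ≈ 241.0 + 1202.1*I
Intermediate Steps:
l(W) = W**(3/2)
-425*l(-2) + 241 = -(-850)*I*sqrt(2) + 241 = 850*I*sqrt(2) + 241 = 241 + 850*I*sqrt(2)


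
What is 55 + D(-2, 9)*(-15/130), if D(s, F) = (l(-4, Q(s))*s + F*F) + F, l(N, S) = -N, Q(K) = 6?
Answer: 592/13 ≈ 45.538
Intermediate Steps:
D(s, F) = F + F**2 + 4*s (D(s, F) = ((-1*(-4))*s + F*F) + F = (4*s + F**2) + F = (F**2 + 4*s) + F = F + F**2 + 4*s)
55 + D(-2, 9)*(-15/130) = 55 + (9 + 9**2 + 4*(-2))*(-15/130) = 55 + (9 + 81 - 8)*(-15*1/130) = 55 + 82*(-3/26) = 55 - 123/13 = 592/13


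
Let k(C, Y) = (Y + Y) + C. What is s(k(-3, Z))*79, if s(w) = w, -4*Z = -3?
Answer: -237/2 ≈ -118.50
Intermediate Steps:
Z = 3/4 (Z = -1/4*(-3) = 3/4 ≈ 0.75000)
k(C, Y) = C + 2*Y (k(C, Y) = 2*Y + C = C + 2*Y)
s(k(-3, Z))*79 = (-3 + 2*(3/4))*79 = (-3 + 3/2)*79 = -3/2*79 = -237/2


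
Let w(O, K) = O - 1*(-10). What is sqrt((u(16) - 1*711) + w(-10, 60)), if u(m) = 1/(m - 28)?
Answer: I*sqrt(25599)/6 ≈ 26.666*I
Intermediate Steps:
u(m) = 1/(-28 + m)
w(O, K) = 10 + O (w(O, K) = O + 10 = 10 + O)
sqrt((u(16) - 1*711) + w(-10, 60)) = sqrt((1/(-28 + 16) - 1*711) + (10 - 10)) = sqrt((1/(-12) - 711) + 0) = sqrt((-1/12 - 711) + 0) = sqrt(-8533/12 + 0) = sqrt(-8533/12) = I*sqrt(25599)/6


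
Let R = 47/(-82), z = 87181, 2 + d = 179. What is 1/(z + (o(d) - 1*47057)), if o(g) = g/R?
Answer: 47/1871314 ≈ 2.5116e-5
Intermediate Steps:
d = 177 (d = -2 + 179 = 177)
R = -47/82 (R = 47*(-1/82) = -47/82 ≈ -0.57317)
o(g) = -82*g/47 (o(g) = g/(-47/82) = g*(-82/47) = -82*g/47)
1/(z + (o(d) - 1*47057)) = 1/(87181 + (-82/47*177 - 1*47057)) = 1/(87181 + (-14514/47 - 47057)) = 1/(87181 - 2226193/47) = 1/(1871314/47) = 47/1871314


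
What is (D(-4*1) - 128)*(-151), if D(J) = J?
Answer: 19932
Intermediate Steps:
(D(-4*1) - 128)*(-151) = (-4*1 - 128)*(-151) = (-4 - 128)*(-151) = -132*(-151) = 19932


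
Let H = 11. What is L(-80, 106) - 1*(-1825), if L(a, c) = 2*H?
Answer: 1847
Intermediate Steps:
L(a, c) = 22 (L(a, c) = 2*11 = 22)
L(-80, 106) - 1*(-1825) = 22 - 1*(-1825) = 22 + 1825 = 1847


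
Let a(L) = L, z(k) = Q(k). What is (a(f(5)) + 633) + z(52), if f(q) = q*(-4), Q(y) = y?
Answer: 665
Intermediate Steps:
f(q) = -4*q
z(k) = k
(a(f(5)) + 633) + z(52) = (-4*5 + 633) + 52 = (-20 + 633) + 52 = 613 + 52 = 665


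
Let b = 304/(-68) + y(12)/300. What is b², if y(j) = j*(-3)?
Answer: 3806401/180625 ≈ 21.073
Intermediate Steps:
y(j) = -3*j
b = -1951/425 (b = 304/(-68) - 3*12/300 = 304*(-1/68) - 36*1/300 = -76/17 - 3/25 = -1951/425 ≈ -4.5906)
b² = (-1951/425)² = 3806401/180625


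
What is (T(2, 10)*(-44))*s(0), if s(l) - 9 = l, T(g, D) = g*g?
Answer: -1584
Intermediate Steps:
T(g, D) = g²
s(l) = 9 + l
(T(2, 10)*(-44))*s(0) = (2²*(-44))*(9 + 0) = (4*(-44))*9 = -176*9 = -1584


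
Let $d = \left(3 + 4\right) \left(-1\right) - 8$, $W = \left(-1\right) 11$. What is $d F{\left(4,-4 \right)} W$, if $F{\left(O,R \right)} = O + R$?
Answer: $0$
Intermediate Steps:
$W = -11$
$d = -15$ ($d = 7 \left(-1\right) - 8 = -7 - 8 = -15$)
$d F{\left(4,-4 \right)} W = - 15 \left(4 - 4\right) \left(-11\right) = \left(-15\right) 0 \left(-11\right) = 0 \left(-11\right) = 0$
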